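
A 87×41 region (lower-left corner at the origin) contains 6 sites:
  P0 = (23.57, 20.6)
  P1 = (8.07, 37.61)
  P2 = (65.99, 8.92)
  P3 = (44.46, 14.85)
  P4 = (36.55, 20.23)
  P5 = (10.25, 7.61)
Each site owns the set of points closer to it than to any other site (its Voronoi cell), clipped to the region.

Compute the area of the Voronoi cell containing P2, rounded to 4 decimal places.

Area of P2's cell: 1205.4891

1. box [0,87]×[0,41]: [(0, 0) (87, 0) (87, 41) (0, 41)]
2. ⊥bis P2·P0 via (44.78,14.76): [(40.716, 0) (87, 0) (87, 41) (52.005, 41)]  |A|=1666.2211
3. ⊥bis P2·P1 via (37.03,23.265): [(40.716, 0) (87, 0) (87, 41) (52.005, 41)]  |A|=1666.2211
4. ⊥bis P2·P3 via (55.225,11.885): [(51.9515, 0) (87, 0) (87, 41) (63.2441, 41)]  |A|=1205.4891
5. ⊥bis P2·P4 via (51.27,14.575): [(51.9515, 0) (87, 0) (87, 41) (63.2441, 41)]  |A|=1205.4891
6. ⊥bis P2·P5 via (38.12,8.265): [(51.9515, 0) (87, 0) (87, 41) (63.2441, 41)]  |A|=1205.4891
7. canonical 4-gon: [(51.9515, 0) (87, 0) (87, 41) (63.2441, 41)]
8. shoelace: 1205.4891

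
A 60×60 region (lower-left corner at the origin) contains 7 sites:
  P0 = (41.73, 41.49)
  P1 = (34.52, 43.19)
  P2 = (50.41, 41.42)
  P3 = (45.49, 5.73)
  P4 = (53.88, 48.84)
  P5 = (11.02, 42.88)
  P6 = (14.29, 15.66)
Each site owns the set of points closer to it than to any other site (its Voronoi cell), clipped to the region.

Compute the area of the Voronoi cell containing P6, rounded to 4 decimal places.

Area of P6's cell: 872.0868

1. box [0,60]×[0,60]: [(0, 0) (60, 0) (60, 60) (0, 60)]
2. ⊥bis P6·P0 via (28.01,28.575): [(0, 58.3309) (0, 0) (54.9084, 0)]  |A|=1601.4278
3. ⊥bis P6·P1 via (24.405,29.425): [(33.5034, 22.7392) (0, 47.3586) (0, 0) (54.9084, 0)]  |A|=1417.6239
4. ⊥bis P6·P2 via (32.35,28.54): [(45.8136, 9.6617) (33.5034, 22.7392) (0, 47.3586) (0, 0) (52.7041, 0)]  |A|=1406.9753
5. ⊥bis P6·P3 via (29.89,10.695): [(33.6677, 22.5646) (33.5034, 22.7392) (0, 47.3586) (0, 0) (26.4861, 0)]  |A|=1096.9549
6. ⊥bis P6·P4 via (34.085,32.25): [(33.6677, 22.5646) (33.5034, 22.7392) (0, 47.3586) (0, 0) (26.4861, 0)]  |A|=1096.9549
7. ⊥bis P6·P5 via (12.655,29.27): [(33.6677, 22.5646) (33.5034, 22.7392) (22.9353, 30.505) (0, 27.7497) (0, 0) (26.4861, 0)]  |A|=872.0868
8. canonical 6-gon: [(33.6677, 22.5646) (33.5034, 22.7392) (22.9353, 30.505) (0, 27.7497) (0, 0) (26.4861, 0)]
9. shoelace: 872.0868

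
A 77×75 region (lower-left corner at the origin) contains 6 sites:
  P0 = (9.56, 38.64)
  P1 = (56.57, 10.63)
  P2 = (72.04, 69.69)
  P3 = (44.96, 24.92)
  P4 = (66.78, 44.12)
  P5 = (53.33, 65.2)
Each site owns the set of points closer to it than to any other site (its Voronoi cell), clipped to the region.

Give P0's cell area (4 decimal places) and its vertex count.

1. box [0,77]×[0,75]: [(0, 0) (77, 0) (77, 75) (0, 75)]
2. ⊥bis P0·P1 via (33.065,24.635): [(0, 0) (18.3867, 0) (63.074, 75) (0, 75)]  |A|=3054.7771
3. ⊥bis P0·P2 via (40.8,54.165): [(0, 0) (18.3867, 0) (45.2839, 45.1423) (30.4459, 75) (0, 75)]  |A|=2567.6768
4. ⊥bis P0·P3 via (27.26,31.78): [(0, 0) (14.943, 0) (38.0671, 59.6642) (30.4459, 75) (0, 75)]  |A|=2106.7534
5. ⊥bis P0·P4 via (38.17,41.38): [(0, 0) (14.943, 0) (36.7455, 56.2542) (36.0255, 63.7725) (30.4459, 75) (0, 75)]  |A|=2100.5575
6. ⊥bis P0·P5 via (31.445,51.92): [(0, 0) (14.943, 0) (33.6545, 48.2789) (17.4399, 75) (0, 75)]  |A|=1855.7649
7. canonical 5-gon: [(0, 0) (14.943, 0) (33.6545, 48.2789) (17.4399, 75) (0, 75)]
8. shoelace: 1855.7649

Area of P0's cell: 1855.7649 (5 vertices)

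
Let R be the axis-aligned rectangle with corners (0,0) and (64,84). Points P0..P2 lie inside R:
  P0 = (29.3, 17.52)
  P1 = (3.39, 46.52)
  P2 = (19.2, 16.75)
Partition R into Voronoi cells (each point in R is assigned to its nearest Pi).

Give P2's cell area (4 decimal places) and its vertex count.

Area of P2's cell: 772.2836 (4 vertices)

1. box [0,64]×[0,84]: [(0, 0) (64, 0) (64, 84) (0, 84)]
2. ⊥bis P2·P0 via (24.25,17.135): [(0, 0) (25.5563, 0) (19.1524, 84) (0, 84)]  |A|=1877.7655
3. ⊥bis P2·P1 via (11.295,31.635): [(0, 25.6365) (0, 0) (25.5563, 0) (22.6835, 37.6831)]  |A|=772.2836
4. canonical 4-gon: [(0, 25.6365) (0, 0) (25.5563, 0) (22.6835, 37.6831)]
5. shoelace: 772.2836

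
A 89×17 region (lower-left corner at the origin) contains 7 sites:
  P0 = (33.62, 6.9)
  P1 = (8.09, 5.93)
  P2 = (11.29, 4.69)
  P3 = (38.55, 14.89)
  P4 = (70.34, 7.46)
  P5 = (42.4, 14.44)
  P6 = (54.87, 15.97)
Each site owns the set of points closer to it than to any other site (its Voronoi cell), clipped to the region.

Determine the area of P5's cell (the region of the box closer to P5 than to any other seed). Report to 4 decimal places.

Area of P5's cell: 128.6900

1. box [0,89]×[0,17]: [(0, 0) (89, 0) (89, 17) (0, 17)]
2. ⊥bis P5·P0 via (38.01,10.67): [(47.1731, 0) (89, 0) (89, 17) (32.574, 17)]  |A|=835.15
3. ⊥bis P5·P1 via (25.245,10.185): [(47.1731, 0) (89, 0) (89, 17) (32.574, 17)]  |A|=835.15
4. ⊥bis P5·P2 via (26.845,9.565): [(47.1731, 0) (89, 0) (89, 17) (32.574, 17)]  |A|=835.15
5. ⊥bis P5·P3 via (40.475,14.665): [(39.7687, 8.6221) (47.1731, 0) (89, 0) (89, 17) (40.7479, 17)]  |A|=800.9097
6. ⊥bis P5·P4 via (56.37,10.95): [(39.7687, 8.6221) (47.1731, 0) (53.6345, 0) (57.8814, 17) (40.7479, 17)]  |A|=235.7947
7. ⊥bis P5·P6 via (48.635,15.205): [(39.7687, 8.6221) (47.1731, 0) (50.5006, 0) (48.4148, 17) (40.7479, 17)]  |A|=128.69
8. canonical 5-gon: [(39.7687, 8.6221) (47.1731, 0) (50.5006, 0) (48.4148, 17) (40.7479, 17)]
9. shoelace: 128.69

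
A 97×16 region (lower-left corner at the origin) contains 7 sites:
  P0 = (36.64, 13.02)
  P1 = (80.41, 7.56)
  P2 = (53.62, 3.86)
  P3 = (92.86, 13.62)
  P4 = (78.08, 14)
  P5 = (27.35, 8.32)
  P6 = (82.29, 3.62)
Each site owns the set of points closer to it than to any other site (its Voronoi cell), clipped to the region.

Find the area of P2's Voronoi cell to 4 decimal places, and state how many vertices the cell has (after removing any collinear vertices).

Area of P2's cell: 335.9576 (5 vertices)

1. box [0,97]×[0,16]: [(0, 0) (97, 0) (97, 16) (0, 16)]
2. ⊥bis P2·P0 via (45.13,8.44): [(40.577, 0) (97, 0) (97, 16) (49.2083, 16)]  |A|=833.7178
3. ⊥bis P2·P1 via (67.015,5.71): [(40.577, 0) (67.8036, 0) (65.5938, 16) (49.2083, 16)]  |A|=348.8974
4. ⊥bis P2·P3 via (73.24,8.74): [(40.577, 0) (67.8036, 0) (65.5938, 16) (49.2083, 16)]  |A|=348.8974
5. ⊥bis P2·P4 via (65.85,8.93): [(40.577, 0) (67.8036, 0) (66.9301, 6.3245) (62.9191, 16) (49.2083, 16)]  |A|=335.9576
6. ⊥bis P2·P5 via (40.485,6.09): [(40.577, 0) (67.8036, 0) (66.9301, 6.3245) (62.9191, 16) (49.2083, 16)]  |A|=335.9576
7. ⊥bis P2·P6 via (67.955,3.74): [(40.577, 0) (67.8036, 0) (66.9301, 6.3245) (62.9191, 16) (49.2083, 16)]  |A|=335.9576
8. canonical 5-gon: [(40.577, 0) (67.8036, 0) (66.9301, 6.3245) (62.9191, 16) (49.2083, 16)]
9. shoelace: 335.9576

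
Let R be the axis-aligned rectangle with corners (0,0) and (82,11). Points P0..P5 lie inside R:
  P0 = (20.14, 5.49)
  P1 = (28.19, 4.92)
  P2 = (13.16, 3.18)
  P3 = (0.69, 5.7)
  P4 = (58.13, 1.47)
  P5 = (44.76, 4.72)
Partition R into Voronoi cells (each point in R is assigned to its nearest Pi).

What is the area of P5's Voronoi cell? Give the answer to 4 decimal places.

1. box [0,82]×[0,11]: [(0, 0) (82, 0) (82, 11) (0, 11)]
2. ⊥bis P5·P0 via (32.45,5.105): [(32.2903, 0) (82, 0) (82, 11) (32.6344, 11)]  |A|=544.9141
3. ⊥bis P5·P1 via (36.475,4.82): [(36.4168, 0) (82, 0) (82, 11) (36.5496, 11)]  |A|=500.6847
4. ⊥bis P5·P2 via (28.96,3.95): [(36.4168, 0) (82, 0) (82, 11) (36.5496, 11)]  |A|=500.6847
5. ⊥bis P5·P3 via (22.725,5.21): [(36.4168, 0) (82, 0) (82, 11) (36.5496, 11)]  |A|=500.6847
6. ⊥bis P5·P4 via (51.445,3.095): [(36.4168, 0) (50.6927, 0) (53.3666, 11) (36.5496, 11)]  |A|=171.0104
7. canonical 4-gon: [(36.4168, 0) (50.6927, 0) (53.3666, 11) (36.5496, 11)]
8. shoelace: 171.0104

Area of P5's cell: 171.0104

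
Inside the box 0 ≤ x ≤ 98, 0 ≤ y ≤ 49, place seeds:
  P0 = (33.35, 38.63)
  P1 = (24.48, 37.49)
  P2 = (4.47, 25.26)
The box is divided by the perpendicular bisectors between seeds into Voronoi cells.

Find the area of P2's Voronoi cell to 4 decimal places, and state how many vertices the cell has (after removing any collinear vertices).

Area of P2's cell: 915.1711 (4 vertices)

1. box [0,98]×[0,49]: [(0, 0) (98, 0) (98, 49) (0, 49)]
2. ⊥bis P2·P0 via (18.91,31.945): [(0, 0) (33.6989, 0) (11.0144, 49) (0, 49)]  |A|=1095.4765
3. ⊥bis P2·P1 via (14.475,31.375): [(0, 0) (33.6512, 0) (3.7027, 49) (0, 49)]  |A|=915.1711
4. canonical 4-gon: [(0, 0) (33.6512, 0) (3.7027, 49) (0, 49)]
5. shoelace: 915.1711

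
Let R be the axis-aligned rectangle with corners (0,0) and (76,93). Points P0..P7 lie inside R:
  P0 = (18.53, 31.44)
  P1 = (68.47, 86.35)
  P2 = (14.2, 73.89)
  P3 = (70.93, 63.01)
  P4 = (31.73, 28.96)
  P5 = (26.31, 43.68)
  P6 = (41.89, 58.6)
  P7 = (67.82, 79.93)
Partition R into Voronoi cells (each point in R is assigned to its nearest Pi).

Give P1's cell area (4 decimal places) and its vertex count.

1. box [0,76]×[0,93]: [(0, 0) (76, 0) (76, 93) (0, 93)]
2. ⊥bis P1·P0 via (43.5,58.895): [(76, 29.3366) (76, 93) (6.0009, 93)]  |A|=2228.1896
3. ⊥bis P1·P2 via (41.335,80.12): [(46.9228, 55.782) (76, 29.3366) (76, 93) (38.3778, 93)]  |A|=1625.6863
4. ⊥bis P1·P3 via (69.7,74.68): [(43.2247, 71.8895) (76, 75.344) (76, 93) (38.3778, 93)]  |A|=686.4511
5. ⊥bis P1·P4 via (50.1,57.655): [(43.2247, 71.8895) (76, 75.344) (76, 93) (38.3778, 93)]  |A|=686.4511
6. ⊥bis P1·P5 via (47.39,65.015): [(43.2247, 71.8895) (76, 75.344) (76, 93) (38.3778, 93)]  |A|=686.4511
7. ⊥bis P1·P6 via (55.18,72.475): [(39.682, 87.3195) (54.5455, 73.0827) (76, 75.344) (76, 93) (38.3778, 93)]  |A|=596.9972
8. ⊥bis P1·P7 via (68.145,83.14): [(39.682, 87.3195) (41.1971, 85.8684) (76, 82.3447) (76, 93) (38.3778, 93)]  |A|=322.928
9. canonical 5-gon: [(39.682, 87.3195) (41.1971, 85.8684) (76, 82.3447) (76, 93) (38.3778, 93)]
10. shoelace: 322.928

Area of P1's cell: 322.9280 (5 vertices)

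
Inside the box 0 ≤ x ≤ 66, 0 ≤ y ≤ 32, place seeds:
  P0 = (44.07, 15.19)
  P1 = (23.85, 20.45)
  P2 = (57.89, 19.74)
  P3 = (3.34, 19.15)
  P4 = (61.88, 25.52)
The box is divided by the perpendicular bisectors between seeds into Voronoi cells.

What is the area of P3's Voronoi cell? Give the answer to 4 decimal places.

1. box [0,66]×[0,32]: [(0, 0) (66, 0) (66, 32) (0, 32)]
2. ⊥bis P3·P0 via (23.705,17.17): [(0, 0) (22.0356, 0) (25.1469, 32) (0, 32)]  |A|=754.9199
3. ⊥bis P3·P1 via (13.595,19.8): [(0, 0) (14.85, 0) (12.8217, 32) (0, 32)]  |A|=442.7475
4. ⊥bis P3·P2 via (30.615,19.445): [(0, 0) (14.85, 0) (12.8217, 32) (0, 32)]  |A|=442.7475
5. ⊥bis P3·P4 via (32.61,22.335): [(0, 0) (14.85, 0) (12.8217, 32) (0, 32)]  |A|=442.7475
6. canonical 4-gon: [(0, 0) (14.85, 0) (12.8217, 32) (0, 32)]
7. shoelace: 442.7475

Area of P3's cell: 442.7475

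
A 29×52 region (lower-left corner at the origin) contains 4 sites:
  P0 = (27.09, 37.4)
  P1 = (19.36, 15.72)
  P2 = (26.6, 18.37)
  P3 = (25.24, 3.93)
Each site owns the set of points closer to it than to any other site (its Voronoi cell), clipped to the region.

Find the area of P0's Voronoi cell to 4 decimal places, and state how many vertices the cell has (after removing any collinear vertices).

Area of P0's cell: 630.7975 (5 vertices)

1. box [0,29]×[0,52]: [(0, 0) (29, 0) (29, 52) (0, 52)]
2. ⊥bis P0·P1 via (23.225,26.56): [(0, 34.8409) (29, 24.5009) (29, 52) (0, 52)]  |A|=647.544
3. ⊥bis P0·P2 via (26.845,27.885): [(0, 34.8409) (18.9378, 28.0886) (29, 27.8295) (29, 52) (0, 52)]  |A|=630.7975
4. ⊥bis P0·P3 via (26.165,20.665): [(0, 34.8409) (18.9378, 28.0886) (29, 27.8295) (29, 52) (0, 52)]  |A|=630.7975
5. canonical 5-gon: [(0, 34.8409) (18.9378, 28.0886) (29, 27.8295) (29, 52) (0, 52)]
6. shoelace: 630.7975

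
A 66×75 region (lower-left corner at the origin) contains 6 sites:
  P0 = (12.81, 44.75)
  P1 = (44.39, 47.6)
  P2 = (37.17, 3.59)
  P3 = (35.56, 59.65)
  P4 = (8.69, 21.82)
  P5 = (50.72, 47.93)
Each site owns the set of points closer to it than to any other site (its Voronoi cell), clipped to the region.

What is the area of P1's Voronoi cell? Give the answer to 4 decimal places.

1. box [0,66]×[0,75]: [(0, 0) (66, 0) (66, 75) (0, 75)]
2. ⊥bis P1·P0 via (28.6,46.175): [(32.7672, 0) (66, 0) (66, 75) (25.9986, 75)]  |A|=2746.2831
3. ⊥bis P1·P2 via (40.78,25.595): [(30.3022, 27.3139) (66, 21.4576) (66, 75) (25.9986, 75)]  |A|=1909.4288
4. ⊥bis P1·P3 via (39.975,53.625): [(28.6749, 45.3445) (30.3022, 27.3139) (66, 21.4576) (66, 72.6956)]  |A|=1273.2935
5. ⊥bis P1·P4 via (26.54,34.71): [(28.6749, 45.3445) (30.0767, 29.8124) (32.0931, 27.0201) (66, 21.4576) (66, 72.6956)]  |A|=1271.0893
6. ⊥bis P1·P5 via (47.555,47.765): [(46.9818, 58.7595) (28.6749, 45.3445) (30.0767, 29.8124) (32.0931, 27.0201) (48.7792, 24.2827)]  |A|=489.5426
7. canonical 5-gon: [(46.9818, 58.7595) (28.6749, 45.3445) (30.0767, 29.8124) (32.0931, 27.0201) (48.7792, 24.2827)]
8. shoelace: 489.5426

Area of P1's cell: 489.5426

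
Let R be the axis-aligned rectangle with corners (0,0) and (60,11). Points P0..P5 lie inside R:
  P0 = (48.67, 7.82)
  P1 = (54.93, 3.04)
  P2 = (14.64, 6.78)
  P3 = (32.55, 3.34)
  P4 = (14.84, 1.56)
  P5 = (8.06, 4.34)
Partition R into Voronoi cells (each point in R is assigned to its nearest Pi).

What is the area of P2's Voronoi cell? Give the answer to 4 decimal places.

1. box [0,60]×[0,11]: [(0, 0) (60, 0) (60, 11) (0, 11)]
2. ⊥bis P2·P0 via (31.655,7.3): [(0, 0) (31.8781, 0) (31.5419, 11) (0, 11)]  |A|=348.8101
3. ⊥bis P2·P1 via (34.785,4.91): [(0, 0) (31.8781, 0) (31.5419, 11) (0, 11)]  |A|=348.8101
4. ⊥bis P2·P3 via (23.595,5.06): [(0, 0) (22.6231, 0) (24.7359, 11) (0, 11)]  |A|=260.4746
5. ⊥bis P2·P4 via (14.74,4.17): [(0, 3.6052) (23.4884, 4.5052) (24.7359, 11) (0, 11)]  |A|=167.1731
6. ⊥bis P2·P5 via (11.35,5.56): [(11.9057, 4.0614) (23.4884, 4.5052) (24.7359, 11) (9.3327, 11)]  |A|=90.7752
7. canonical 4-gon: [(11.9057, 4.0614) (23.4884, 4.5052) (24.7359, 11) (9.3327, 11)]
8. shoelace: 90.7752

Area of P2's cell: 90.7752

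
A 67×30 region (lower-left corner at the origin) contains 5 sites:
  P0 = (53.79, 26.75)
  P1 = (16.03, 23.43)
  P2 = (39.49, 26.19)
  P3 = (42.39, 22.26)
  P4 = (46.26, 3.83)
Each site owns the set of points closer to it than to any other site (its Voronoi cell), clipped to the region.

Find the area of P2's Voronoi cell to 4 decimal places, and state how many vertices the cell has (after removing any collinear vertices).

Area of P2's cell: 156.7966 (4 vertices)

1. box [0,67]×[0,30]: [(0, 0) (67, 0) (67, 30) (0, 30)]
2. ⊥bis P2·P0 via (46.64,26.47): [(0, 0) (47.6766, 0) (46.5018, 30) (0, 30)]  |A|=1412.6752
3. ⊥bis P2·P1 via (27.76,24.81): [(30.6788, 0) (47.6766, 0) (46.5018, 30) (27.1494, 30)]  |A|=545.2517
4. ⊥bis P2·P3 via (40.94,24.225): [(28.8761, 15.3229) (46.5654, 28.376) (46.5018, 30) (27.1494, 30)]  |A|=156.7966
5. ⊥bis P2·P4 via (42.875,15.01): [(28.8761, 15.3229) (46.5654, 28.376) (46.5018, 30) (27.1494, 30)]  |A|=156.7966
6. canonical 4-gon: [(28.8761, 15.3229) (46.5654, 28.376) (46.5018, 30) (27.1494, 30)]
7. shoelace: 156.7966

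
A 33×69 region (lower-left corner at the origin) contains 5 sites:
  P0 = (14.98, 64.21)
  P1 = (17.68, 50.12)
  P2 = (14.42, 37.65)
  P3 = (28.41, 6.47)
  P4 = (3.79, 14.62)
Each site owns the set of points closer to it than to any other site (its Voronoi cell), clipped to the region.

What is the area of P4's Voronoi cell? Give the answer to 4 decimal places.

Area of P4's cell: 432.1476

1. box [0,33]×[0,69]: [(0, 0) (33, 0) (33, 69) (0, 69)]
2. ⊥bis P4·P0 via (9.385,39.415): [(0, 41.5327) (0, 0) (33, 0) (33, 34.0863)]  |A|=1247.7134
3. ⊥bis P4·P1 via (10.735,32.37): [(0, 36.5703) (0, 0) (33, 0) (33, 23.6584)]  |A|=993.7733
4. ⊥bis P4·P2 via (9.105,26.135): [(0, 30.3376) (0, 0) (33, 0) (33, 15.1057)]  |A|=749.8153
5. ⊥bis P4·P3 via (16.1,10.545): [(19.6496, 21.2679) (0, 30.3376) (0, 0) (12.6093, 0)]  |A|=432.1476
6. canonical 4-gon: [(19.6496, 21.2679) (0, 30.3376) (0, 0) (12.6093, 0)]
7. shoelace: 432.1476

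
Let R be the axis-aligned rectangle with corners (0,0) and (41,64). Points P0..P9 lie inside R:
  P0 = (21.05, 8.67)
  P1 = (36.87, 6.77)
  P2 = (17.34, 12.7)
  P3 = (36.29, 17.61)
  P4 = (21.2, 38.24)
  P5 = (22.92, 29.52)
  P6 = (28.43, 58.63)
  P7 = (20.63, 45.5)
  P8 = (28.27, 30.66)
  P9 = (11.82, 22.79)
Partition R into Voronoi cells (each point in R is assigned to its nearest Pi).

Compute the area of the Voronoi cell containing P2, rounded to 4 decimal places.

1. box [0,41]×[0,64]: [(0, 0) (41, 0) (41, 64) (0, 64)]
2. ⊥bis P2·P0 via (19.195,10.685): [(0, 0) (7.5884, 0) (41, 30.7586) (41, 64) (0, 64)]  |A|=2110.153
3. ⊥bis P2·P1 via (27.105,9.735): [(0, 0) (7.5884, 0) (30.5742, 21.1607) (41, 55.4971) (41, 64) (0, 64)]  |A|=1981.194
4. ⊥bis P2·P3 via (26.815,15.155): [(0, 0) (7.5884, 0) (26.2826, 17.2098) (14.1591, 64) (0, 64)]  |A|=1237.5942
5. ⊥bis P2·P4 via (19.27,25.47): [(0, 28.3824) (0, 0) (7.5884, 0) (26.2826, 17.2098) (24.3409, 24.7036)]  |A|=525.9101
6. ⊥bis P2·P5 via (20.13,21.11): [(0, 27.7881) (0, 0) (7.5884, 0) (26.2826, 17.2098) (25.7556, 19.2437)]  |A|=454.4097
7. ⊥bis P2·P6 via (22.885,35.665): [(0, 27.7881) (0, 0) (7.5884, 0) (26.2826, 17.2098) (25.7556, 19.2437)]  |A|=454.4097
8. ⊥bis P2·P7 via (18.985,29.1): [(0, 27.7881) (0, 0) (7.5884, 0) (26.2826, 17.2098) (25.7556, 19.2437)]  |A|=454.4097
9. ⊥bis P2·P8 via (22.805,21.68): [(0, 27.7881) (0, 0) (7.5884, 0) (26.2826, 17.2098) (25.7556, 19.2437)]  |A|=454.4097
10. ⊥bis P2·P9 via (14.58,17.745): [(20.5041, 20.9859) (0, 9.7686) (0, 0) (7.5884, 0) (26.2826, 17.2098) (25.7556, 19.2437)]  |A|=269.6737
11. canonical 6-gon: [(20.5041, 20.9859) (0, 9.7686) (0, 0) (7.5884, 0) (26.2826, 17.2098) (25.7556, 19.2437)]
12. shoelace: 269.6737

Area of P2's cell: 269.6737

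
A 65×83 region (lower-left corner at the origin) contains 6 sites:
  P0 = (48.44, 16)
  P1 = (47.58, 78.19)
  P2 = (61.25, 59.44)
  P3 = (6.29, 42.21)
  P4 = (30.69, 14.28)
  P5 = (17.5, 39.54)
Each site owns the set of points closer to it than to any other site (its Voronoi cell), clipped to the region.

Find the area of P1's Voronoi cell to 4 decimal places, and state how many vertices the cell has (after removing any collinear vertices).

Area of P1's cell: 919.2406 (5 vertices)

1. box [0,65]×[0,83]: [(0, 0) (65, 0) (65, 83) (0, 83)]
2. ⊥bis P1·P0 via (48.01,47.095): [(0, 46.4311) (65, 47.3299) (65, 83) (0, 83)]  |A|=2347.7663
3. ⊥bis P1·P2 via (54.415,68.815): [(0, 46.4311) (24.1713, 46.7653) (65, 76.5322) (65, 83) (0, 83)]  |A|=1751.6223
4. ⊥bis P1·P3 via (26.935,60.2): [(33.0202, 53.2168) (65, 76.5322) (65, 83) (7.0671, 83)]  |A|=966.1344
5. ⊥bis P1·P4 via (39.135,46.235): [(33.0202, 53.2168) (65, 76.5322) (65, 83) (7.0671, 83)]  |A|=966.1344
6. ⊥bis P1·P5 via (32.54,58.865): [(18.7383, 69.6064) (36.5194, 55.7679) (65, 76.5322) (65, 83) (7.0671, 83)]  |A|=919.2406
7. canonical 5-gon: [(18.7383, 69.6064) (36.5194, 55.7679) (65, 76.5322) (65, 83) (7.0671, 83)]
8. shoelace: 919.2406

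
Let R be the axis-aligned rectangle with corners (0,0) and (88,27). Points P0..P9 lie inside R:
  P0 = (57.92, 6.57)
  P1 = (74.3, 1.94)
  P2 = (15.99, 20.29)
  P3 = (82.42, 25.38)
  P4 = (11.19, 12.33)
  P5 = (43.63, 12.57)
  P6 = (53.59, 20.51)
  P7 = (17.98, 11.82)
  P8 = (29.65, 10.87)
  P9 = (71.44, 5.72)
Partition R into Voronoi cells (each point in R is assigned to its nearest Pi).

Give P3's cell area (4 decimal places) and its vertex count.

1. box [0,88]×[0,27]: [(0, 0) (88, 0) (88, 27) (0, 27)]
2. ⊥bis P3·P0 via (70.17,15.975): [(82.4349, 0) (88, 0) (88, 27) (61.7055, 27)]  |A|=430.1048
3. ⊥bis P3·P1 via (78.36,13.66): [(69.6239, 16.6863) (88, 10.3205) (88, 27) (61.7055, 27)]  |A|=288.8482
4. ⊥bis P3·P2 via (49.205,22.835): [(69.6239, 16.6863) (88, 10.3205) (88, 27) (61.7055, 27)]  |A|=288.8482
5. ⊥bis P3·P4 via (46.805,18.855): [(69.6239, 16.6863) (88, 10.3205) (88, 27) (61.7055, 27)]  |A|=288.8482
6. ⊥bis P3·P5 via (63.025,18.975): [(69.6239, 16.6863) (88, 10.3205) (88, 27) (61.7055, 27)]  |A|=288.8482
7. ⊥bis P3·P6 via (68.005,22.945): [(68.9038, 17.6242) (69.6239, 16.6863) (88, 10.3205) (88, 27) (67.32, 27)]  |A|=262.528
8. ⊥bis P3·P7 via (50.2,18.6): [(68.9038, 17.6242) (69.6239, 16.6863) (88, 10.3205) (88, 27) (67.32, 27)]  |A|=262.528
9. ⊥bis P3·P8 via (56.035,18.125): [(68.9038, 17.6242) (69.6239, 16.6863) (88, 10.3205) (88, 27) (67.32, 27)]  |A|=262.528
10. ⊥bis P3·P9 via (76.93,15.55): [(68.4546, 20.2835) (83.506, 11.8773) (88, 10.3205) (88, 27) (67.32, 27)]  |A|=239.6248
11. canonical 5-gon: [(68.4546, 20.2835) (83.506, 11.8773) (88, 10.3205) (88, 27) (67.32, 27)]
12. shoelace: 239.6248

Area of P3's cell: 239.6248 (5 vertices)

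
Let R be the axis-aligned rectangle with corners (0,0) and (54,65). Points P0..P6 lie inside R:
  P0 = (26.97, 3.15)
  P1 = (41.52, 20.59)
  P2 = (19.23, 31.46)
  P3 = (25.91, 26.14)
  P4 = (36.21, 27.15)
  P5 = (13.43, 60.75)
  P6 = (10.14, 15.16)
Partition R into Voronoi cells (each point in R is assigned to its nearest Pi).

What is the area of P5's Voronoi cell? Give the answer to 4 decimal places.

1. box [0,54]×[0,65]: [(0, 0) (54, 0) (54, 65) (0, 65)]
2. ⊥bis P5·P0 via (20.2,31.95): [(0, 27.2016) (54, 39.8953) (54, 65) (0, 65)]  |A|=1698.3825
3. ⊥bis P5·P1 via (27.475,40.67): [(0, 27.2016) (12.38, 30.1118) (54, 59.223) (54, 65) (0, 65)]  |A|=1296.1744
4. ⊥bis P5·P2 via (16.33,46.105): [(0, 42.8713) (42.7152, 51.3298) (54, 59.223) (54, 65) (0, 65)]  |A|=874.3071
5. ⊥bis P5·P3 via (19.67,43.445): [(0, 42.8713) (40.1005, 50.812) (43.9696, 52.2072) (54, 59.223) (54, 65) (0, 65)]  |A|=873.4848
6. ⊥bis P5·P4 via (24.82,43.95): [(0, 42.8713) (32.8128, 49.3689) (54, 63.7333) (54, 65) (0, 65)]  |A|=798.5092
7. ⊥bis P5·P6 via (11.785,37.955): [(0, 42.8713) (32.8128, 49.3689) (54, 63.7333) (54, 65) (0, 65)]  |A|=798.5092
8. canonical 5-gon: [(0, 42.8713) (32.8128, 49.3689) (54, 63.7333) (54, 65) (0, 65)]
9. shoelace: 798.5092

Area of P5's cell: 798.5092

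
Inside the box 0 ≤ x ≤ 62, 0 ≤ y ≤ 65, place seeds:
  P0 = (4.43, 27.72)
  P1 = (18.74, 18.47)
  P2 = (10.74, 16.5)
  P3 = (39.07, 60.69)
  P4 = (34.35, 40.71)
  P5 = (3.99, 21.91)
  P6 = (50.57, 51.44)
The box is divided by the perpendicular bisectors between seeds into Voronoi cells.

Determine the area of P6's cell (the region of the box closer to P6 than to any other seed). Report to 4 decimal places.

1. box [0,62]×[0,65]: [(0, 0) (62, 0) (62, 65) (0, 65)]
2. ⊥bis P6·P0 via (27.5,39.58): [(47.8476, 0) (62, 0) (62, 65) (14.4319, 65)]  |A|=2005.9169
3. ⊥bis P6·P1 via (34.655,34.955): [(25.1703, 44.1118) (62, 8.5555) (62, 65) (14.4319, 65)]  |A|=1536.2243
4. ⊥bis P6·P2 via (30.655,33.97): [(25.1703, 44.1118) (62, 8.5555) (62, 65) (14.4319, 65)]  |A|=1536.2243
5. ⊥bis P6·P3 via (44.82,56.065): [(30.819, 38.6584) (62, 8.5555) (62, 65) (52.0068, 65)]  |A|=1011.6158
6. ⊥bis P6·P4 via (42.46,46.075): [(39.8988, 49.9467) (62, 16.5374) (62, 65) (52.0068, 65)]  |A|=610.7571
7. ⊥bis P6·P5 via (27.28,36.675): [(39.8988, 49.9467) (62, 16.5374) (62, 65) (52.0068, 65)]  |A|=610.7571
8. canonical 4-gon: [(39.8988, 49.9467) (62, 16.5374) (62, 65) (52.0068, 65)]
9. shoelace: 610.7571

Area of P6's cell: 610.7571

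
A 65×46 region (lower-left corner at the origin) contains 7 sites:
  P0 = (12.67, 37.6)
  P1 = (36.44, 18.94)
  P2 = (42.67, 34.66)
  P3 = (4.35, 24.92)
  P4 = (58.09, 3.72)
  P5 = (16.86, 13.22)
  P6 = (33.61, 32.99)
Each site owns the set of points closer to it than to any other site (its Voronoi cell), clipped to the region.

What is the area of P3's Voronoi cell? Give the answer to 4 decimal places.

1. box [0,65]×[0,46]: [(0, 0) (65, 0) (65, 46) (0, 46)]
2. ⊥bis P3·P0 via (8.51,31.26): [(0, 36.8438) (0, 0) (56.1514, 0)]  |A|=1034.4176
3. ⊥bis P3·P1 via (20.395,21.93): [(20.6493, 23.2948) (0, 36.8438) (0, 0) (16.3083, 0)]  |A|=570.3496
4. ⊥bis P3·P2 via (23.51,29.79): [(20.6493, 23.2948) (0, 36.8438) (0, 0) (16.3083, 0)]  |A|=570.3496
5. ⊥bis P3·P4 via (31.22,14.32): [(20.6493, 23.2948) (0, 36.8438) (0, 0) (16.3083, 0)]  |A|=570.3496
6. ⊥bis P3·P5 via (10.605,19.07): [(16.8734, 25.7724) (0, 36.8438) (0, 7.7308)]  |A|=245.6178
7. ⊥bis P3·P6 via (18.98,28.955): [(16.8734, 25.7724) (0, 36.8438) (0, 7.7308)]  |A|=245.6178
8. canonical 3-gon: [(16.8734, 25.7724) (0, 36.8438) (0, 7.7308)]
9. shoelace: 245.6178

Area of P3's cell: 245.6178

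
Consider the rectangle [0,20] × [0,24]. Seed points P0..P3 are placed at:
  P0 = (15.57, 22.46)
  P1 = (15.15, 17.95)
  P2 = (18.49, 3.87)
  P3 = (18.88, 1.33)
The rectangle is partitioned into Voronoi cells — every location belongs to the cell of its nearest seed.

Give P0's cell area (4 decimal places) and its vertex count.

Area of P0's cell: 65.9169 (4 vertices)

1. box [0,20]×[0,24]: [(0, 0) (20, 0) (20, 24) (0, 24)]
2. ⊥bis P0·P1 via (15.36,20.205): [(0, 21.6354) (20, 19.7729) (20, 24) (0, 24)]  |A|=65.9169
3. ⊥bis P0·P2 via (17.03,13.165): [(0, 21.6354) (20, 19.7729) (20, 24) (0, 24)]  |A|=65.9169
4. ⊥bis P0·P3 via (17.225,11.895): [(0, 21.6354) (20, 19.7729) (20, 24) (0, 24)]  |A|=65.9169
5. canonical 4-gon: [(0, 21.6354) (20, 19.7729) (20, 24) (0, 24)]
6. shoelace: 65.9169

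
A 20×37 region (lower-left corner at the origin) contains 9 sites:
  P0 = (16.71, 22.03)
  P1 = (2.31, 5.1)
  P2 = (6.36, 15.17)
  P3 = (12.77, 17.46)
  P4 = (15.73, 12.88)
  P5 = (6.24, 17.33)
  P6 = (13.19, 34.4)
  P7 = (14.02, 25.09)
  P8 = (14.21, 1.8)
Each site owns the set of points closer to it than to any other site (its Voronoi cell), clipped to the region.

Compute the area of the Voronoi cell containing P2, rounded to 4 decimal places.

Area of P2's cell: 64.4549

1. box [0,20]×[0,37]: [(0, 0) (20, 0) (20, 37) (0, 37)]
2. ⊥bis P2·P0 via (11.535,18.6): [(0, 36.0034) (0, 0) (20, 0) (20, 5.8285)]  |A|=418.3185
3. ⊥bis P2·P1 via (4.335,10.135): [(0, 36.0034) (0, 11.8785) (20, 3.8348) (20, 5.8285)]  |A|=261.186
4. ⊥bis P2·P3 via (9.565,16.315): [(5.4908, 27.7191) (0, 36.0034) (0, 11.8785) (13.0208, 6.6417)]  |A|=183.7392
5. ⊥bis P2·P4 via (11.045,14.025): [(10.7761, 12.9249) (5.4908, 27.7191) (0, 36.0034) (0, 11.8785) (9.5789, 8.026)]  |A|=174.4796
6. ⊥bis P2·P5 via (6.3,16.25): [(10.7761, 12.9249) (9.5242, 16.4291) (0, 15.9) (0, 11.8785) (9.5789, 8.026)]  |A|=64.4562
7. ⊥bis P2·P6 via (9.775,24.785): [(10.7761, 12.9249) (9.5242, 16.4291) (0, 15.9) (0, 11.8785) (9.5789, 8.026)]  |A|=64.4562
8. ⊥bis P2·P7 via (10.19,20.13): [(10.7761, 12.9249) (9.5242, 16.4291) (0, 15.9) (0, 11.8785) (9.5789, 8.026)]  |A|=64.4562
9. ⊥bis P2·P8 via (10.285,8.485): [(9.5915, 8.0778) (10.7761, 12.9249) (9.5242, 16.4291) (0, 15.9) (0, 11.8785) (9.534, 8.044)]  |A|=64.4549
10. canonical 6-gon: [(9.5915, 8.0778) (10.7761, 12.9249) (9.5242, 16.4291) (0, 15.9) (0, 11.8785) (9.534, 8.044)]
11. shoelace: 64.4549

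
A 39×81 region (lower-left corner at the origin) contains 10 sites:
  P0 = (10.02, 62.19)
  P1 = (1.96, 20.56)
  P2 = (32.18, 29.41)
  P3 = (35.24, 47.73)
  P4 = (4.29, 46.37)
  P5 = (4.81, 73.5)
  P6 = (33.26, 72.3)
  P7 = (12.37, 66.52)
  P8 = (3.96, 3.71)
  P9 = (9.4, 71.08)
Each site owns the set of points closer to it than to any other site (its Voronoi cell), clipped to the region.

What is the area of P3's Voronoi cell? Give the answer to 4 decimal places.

Area of P3's cell: 366.2054

1. box [0,39]×[0,81]: [(0, 0) (39, 0) (39, 81) (0, 81)]
2. ⊥bis P3·P0 via (22.63,54.96): [(0, 15.4905) (0, 0) (39, 0) (39, 81) (37.5602, 81)]  |A|=1928.7271
3. ⊥bis P3·P1 via (18.6,34.145): [(13.9566, 39.8326) (39, 9.1574) (39, 81) (37.5602, 81)]  |A|=929.2275
4. ⊥bis P3·P2 via (33.71,38.57): [(15.0224, 41.6914) (39, 37.6864) (39, 81) (37.5602, 81)]  |A|=547.5774
5. ⊥bis P3·P4 via (19.765,47.05): [(19.6461, 49.7557) (20.0373, 40.8538) (39, 37.6864) (39, 81) (37.5602, 81)]  |A|=525.4201
6. ⊥bis P3·P5 via (20.025,60.615): [(19.6461, 49.7557) (20.0373, 40.8538) (39, 37.6864) (39, 81) (37.5602, 81)]  |A|=525.4201
7. ⊥bis P3·P6 via (34.25,60.015): [(25.1058, 59.2781) (19.6461, 49.7557) (20.0373, 40.8538) (39, 37.6864) (39, 60.3978)]  |A|=366.6564
8. ⊥bis P3·P7 via (23.805,57.125): [(25.6072, 59.3185) (24.0245, 57.3921) (19.6461, 49.7557) (20.0373, 40.8538) (39, 37.6864) (39, 60.3978)]  |A|=366.2054
9. ⊥bis P3·P8 via (19.6,25.72): [(25.6072, 59.3185) (24.0245, 57.3921) (19.6461, 49.7557) (20.0373, 40.8538) (39, 37.6864) (39, 60.3978)]  |A|=366.2054
10. ⊥bis P3·P9 via (22.32,59.405): [(25.6072, 59.3185) (24.0245, 57.3921) (19.6461, 49.7557) (20.0373, 40.8538) (39, 37.6864) (39, 60.3978)]  |A|=366.2054
11. canonical 6-gon: [(25.6072, 59.3185) (24.0245, 57.3921) (19.6461, 49.7557) (20.0373, 40.8538) (39, 37.6864) (39, 60.3978)]
12. shoelace: 366.2054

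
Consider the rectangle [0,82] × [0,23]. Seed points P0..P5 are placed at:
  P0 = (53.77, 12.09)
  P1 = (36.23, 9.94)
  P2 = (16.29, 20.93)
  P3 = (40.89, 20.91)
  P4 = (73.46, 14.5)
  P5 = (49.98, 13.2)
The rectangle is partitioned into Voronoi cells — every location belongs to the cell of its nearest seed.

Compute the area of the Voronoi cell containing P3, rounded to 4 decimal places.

Area of P3's cell: 125.0595

1. box [0,82]×[0,23]: [(0, 0) (82, 0) (82, 23) (0, 23)]
2. ⊥bis P3·P0 via (47.33,16.5): [(0, 0) (36.0311, 0) (51.7811, 23) (0, 23)]  |A|=1009.84
3. ⊥bis P3·P1 via (38.56,15.425): [(44.7835, 12.7813) (51.7811, 23) (20.7279, 23)]  |A|=158.6619
4. ⊥bis P3·P2 via (28.59,20.92): [(28.589, 19.6606) (44.7835, 12.7813) (51.7811, 23) (28.5917, 23)]  |A|=145.5318
5. ⊥bis P3·P4 via (57.175,17.705): [(28.589, 19.6606) (44.7835, 12.7813) (51.7811, 23) (28.5917, 23)]  |A|=145.5318
6. ⊥bis P3·P5 via (45.435,17.055): [(28.589, 19.6606) (42.5977, 13.7098) (50.4775, 23) (28.5917, 23)]  |A|=125.0595
7. canonical 4-gon: [(28.589, 19.6606) (42.5977, 13.7098) (50.4775, 23) (28.5917, 23)]
8. shoelace: 125.0595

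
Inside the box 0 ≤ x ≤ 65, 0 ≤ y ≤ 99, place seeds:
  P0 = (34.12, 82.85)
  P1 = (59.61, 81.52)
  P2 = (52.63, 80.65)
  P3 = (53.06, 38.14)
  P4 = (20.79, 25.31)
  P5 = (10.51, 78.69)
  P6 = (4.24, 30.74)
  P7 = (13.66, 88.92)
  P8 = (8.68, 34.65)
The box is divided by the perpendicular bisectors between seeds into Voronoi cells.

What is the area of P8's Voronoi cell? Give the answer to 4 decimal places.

1. box [0,65]×[0,99]: [(0, 0) (65, 0) (65, 99) (0, 99)]
2. ⊥bis P8·P0 via (21.4,58.75): [(0, 70.0449) (0, 0) (65, 0) (65, 35.7379)]  |A|=3437.9417
3. ⊥bis P8·P1 via (34.145,58.085): [(44.9925, 46.2979) (0, 70.0449) (0, 0) (65, 0) (65, 24.5573)]  |A|=3326.0936
4. ⊥bis P8·P2 via (30.655,57.65): [(62.8784, 26.8627) (39.5056, 49.1939) (0, 70.0449) (0, 0) (65, 0) (65, 24.5573)]  |A|=3298.6725
5. ⊥bis P8·P3 via (30.87,36.395): [(29.446, 54.5033) (0, 70.0449) (0, 0) (33.7321, 0)]  |A|=1950.5258
6. ⊥bis P8·P4 via (14.735,29.98): [(29.8349, 49.5581) (29.446, 54.5033) (0, 70.0449) (0, 10.875)]  |A|=952.4505
7. ⊥bis P8·P5 via (9.595,56.67): [(29.8349, 49.5581) (29.446, 54.5033) (26.6865, 55.9598) (0, 57.0687) (0, 10.875)]  |A|=779.3055
8. ⊥bis P8·P6 via (6.46,32.695): [(11.9877, 26.418) (29.8349, 49.5581) (29.446, 54.5033) (26.6865, 55.9598) (0, 57.0687) (0, 40.0307)]  |A|=604.5502
9. ⊥bis P8·P7 via (11.17,61.785): [(11.9877, 26.418) (29.8349, 49.5581) (29.446, 54.5033) (26.6865, 55.9598) (0, 57.0687) (0, 40.0307)]  |A|=604.5502
10. canonical 6-gon: [(11.9877, 26.418) (29.8349, 49.5581) (29.446, 54.5033) (26.6865, 55.9598) (0, 57.0687) (0, 40.0307)]
11. shoelace: 604.5502

Area of P8's cell: 604.5502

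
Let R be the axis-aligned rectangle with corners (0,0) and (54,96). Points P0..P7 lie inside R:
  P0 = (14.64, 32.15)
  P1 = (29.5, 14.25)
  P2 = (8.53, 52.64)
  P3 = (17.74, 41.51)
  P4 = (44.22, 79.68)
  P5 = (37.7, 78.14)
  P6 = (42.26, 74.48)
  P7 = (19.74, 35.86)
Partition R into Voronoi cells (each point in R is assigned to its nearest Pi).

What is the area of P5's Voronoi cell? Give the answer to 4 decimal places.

1. box [0,54]×[0,96]: [(0, 0) (54, 0) (54, 96) (0, 96)]
2. ⊥bis P5·P0 via (26.17,55.145): [(0, 68.267) (54, 41.1907) (54, 96) (0, 96)]  |A|=2228.6433
3. ⊥bis P5·P1 via (33.6,46.195): [(0, 68.267) (47.6042, 44.3976) (54, 43.5767) (54, 96) (0, 96)]  |A|=2221.0128
4. ⊥bis P5·P2 via (23.115,65.39): [(0, 91.8317) (36.6762, 49.8771) (47.6042, 44.3976) (54, 43.5767) (54, 96) (0, 96)]  |A|=1788.8799
5. ⊥bis P5·P3 via (27.72,59.825): [(0, 91.8317) (28.2162, 59.5546) (54, 45.5048) (54, 96) (0, 96)]  |A|=1693.8104
6. ⊥bis P5·P4 via (40.96,78.91): [(0, 91.8317) (28.2162, 59.5546) (48.0895, 48.7255) (36.9234, 96) (0, 96)]  |A|=1140.9399
7. ⊥bis P5·P6 via (39.98,76.31): [(0, 91.8317) (27.338, 60.5593) (41.2117, 77.8445) (36.9234, 96) (0, 96)]  |A|=874.2757
8. ⊥bis P5·P7 via (28.72,57): [(0, 91.8317) (27.338, 60.5593) (41.2117, 77.8445) (36.9234, 96) (0, 96)]  |A|=874.2757
9. canonical 5-gon: [(0, 91.8317) (27.338, 60.5593) (41.2117, 77.8445) (36.9234, 96) (0, 96)]
10. shoelace: 874.2757

Area of P5's cell: 874.2757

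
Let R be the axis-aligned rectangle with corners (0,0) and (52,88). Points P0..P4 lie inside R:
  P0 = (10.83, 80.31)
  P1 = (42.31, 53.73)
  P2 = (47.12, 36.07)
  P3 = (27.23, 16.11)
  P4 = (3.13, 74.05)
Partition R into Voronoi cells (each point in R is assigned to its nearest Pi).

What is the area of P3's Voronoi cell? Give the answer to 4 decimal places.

Area of P3's cell: 1702.2956

1. box [0,52]×[0,88]: [(0, 0) (52, 0) (52, 88) (0, 88)]
2. ⊥bis P3·P0 via (19.03,48.21): [(0, 43.3488) (0, 0) (52, 0) (52, 56.6322)]  |A|=2599.5059
3. ⊥bis P3·P1 via (34.77,34.92): [(8.3937, 45.4929) (0, 43.3488) (0, 0) (52, 0) (52, 28.0133)]  |A|=1975.5241
4. ⊥bis P3·P2 via (37.175,26.09): [(23.9692, 39.2495) (8.3937, 45.4929) (0, 43.3488) (0, 0) (52, 0) (52, 11.317)]  |A|=1741.5178
5. ⊥bis P3·P4 via (15.18,45.08): [(23.9692, 39.2495) (12.3551, 43.905) (0, 38.7659) (0, 0) (52, 0) (52, 11.317)]  |A|=1702.2956
6. canonical 6-gon: [(23.9692, 39.2495) (12.3551, 43.905) (0, 38.7659) (0, 0) (52, 0) (52, 11.317)]
7. shoelace: 1702.2956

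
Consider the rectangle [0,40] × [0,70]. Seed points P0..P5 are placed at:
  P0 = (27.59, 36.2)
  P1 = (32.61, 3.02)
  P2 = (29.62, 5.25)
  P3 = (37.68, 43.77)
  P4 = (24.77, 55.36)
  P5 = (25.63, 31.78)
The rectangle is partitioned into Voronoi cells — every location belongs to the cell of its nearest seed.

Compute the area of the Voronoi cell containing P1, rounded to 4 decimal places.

1. box [0,40]×[0,70]: [(0, 0) (40, 0) (40, 70) (0, 70)]
2. ⊥bis P1·P0 via (30.1,19.61): [(0, 15.056) (0, 0) (40, 0) (40, 21.1078)]  |A|=723.2764
3. ⊥bis P1·P2 via (31.115,4.135): [(28.031, 0) (40, 0) (40, 16.0481)]  |A|=96.0394
4. ⊥bis P1·P3 via (35.145,23.395): [(28.031, 0) (40, 0) (40, 16.0481)]  |A|=96.0394
5. ⊥bis P1·P4 via (28.69,29.19): [(28.031, 0) (40, 0) (40, 16.0481)]  |A|=96.0394
6. ⊥bis P1·P5 via (29.12,17.4): [(28.031, 0) (40, 0) (40, 16.0481)]  |A|=96.0394
7. canonical 3-gon: [(28.031, 0) (40, 0) (40, 16.0481)]
8. shoelace: 96.0394

Area of P1's cell: 96.0394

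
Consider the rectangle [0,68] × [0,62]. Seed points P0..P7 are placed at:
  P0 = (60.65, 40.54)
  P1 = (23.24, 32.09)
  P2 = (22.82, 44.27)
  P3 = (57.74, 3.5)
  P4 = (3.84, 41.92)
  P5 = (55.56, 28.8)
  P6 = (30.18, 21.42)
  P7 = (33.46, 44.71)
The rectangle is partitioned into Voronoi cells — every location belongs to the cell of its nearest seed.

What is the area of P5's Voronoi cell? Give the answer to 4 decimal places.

1. box [0,68]×[0,62]: [(0, 0) (68, 0) (68, 62) (0, 62)]
2. ⊥bis P5·P0 via (58.105,34.67): [(0, 59.862) (0, 0) (68, 0) (68, 30.3799)]  |A|=3068.2263
3. ⊥bis P5·P1 via (39.4,30.445): [(40.6025, 42.2584) (36.3009, 0) (68, 0) (68, 30.3799)]  |A|=1085.9433
4. ⊥bis P5·P2 via (39.19,36.535): [(41.6747, 41.7935) (40.2478, 38.7737) (36.3009, 0) (68, 0) (68, 30.3799)]  |A|=1083.9928
5. ⊥bis P5·P3 via (56.65,16.15): [(41.6747, 41.7935) (40.2478, 38.7737) (37.7793, 14.524) (68, 17.128) (68, 30.3799)]  |A|=594.9843
6. ⊥bis P5·P4 via (29.7,35.36): [(41.6747, 41.7935) (40.2478, 38.7737) (37.7793, 14.524) (68, 17.128) (68, 30.3799)]  |A|=594.9843
7. ⊥bis P5·P6 via (42.87,25.11): [(41.6747, 41.7935) (40.2478, 38.7737) (39.8975, 35.3324) (45.7485, 15.2107) (68, 17.128) (68, 30.3799)]  |A|=512.7981
8. ⊥bis P5·P7 via (44.51,36.755): [(46.6, 39.6581) (40.9299, 31.782) (45.7485, 15.2107) (68, 17.128) (68, 30.3799)]  |A|=478.9319
9. canonical 5-gon: [(46.6, 39.6581) (40.9299, 31.782) (45.7485, 15.2107) (68, 17.128) (68, 30.3799)]
10. shoelace: 478.9319

Area of P5's cell: 478.9319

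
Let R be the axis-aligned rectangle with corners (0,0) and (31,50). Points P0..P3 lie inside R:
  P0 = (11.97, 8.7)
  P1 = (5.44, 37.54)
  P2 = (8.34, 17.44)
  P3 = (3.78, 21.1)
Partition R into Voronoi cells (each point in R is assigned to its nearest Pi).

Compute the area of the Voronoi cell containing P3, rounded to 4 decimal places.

Area of P3's cell: 121.1574

1. box [0,31]×[0,50]: [(0, 0) (31, 0) (31, 50) (0, 50)]
2. ⊥bis P3·P0 via (7.875,14.9): [(0, 9.6987) (31, 30.1737) (31, 50) (0, 50)]  |A|=931.9781
3. ⊥bis P3·P1 via (4.61,29.32): [(0, 29.7855) (0, 9.6987) (26.3794, 27.1219)]  |A|=264.939
4. ⊥bis P3·P2 via (6.06,19.27): [(13.413, 28.4311) (0, 29.7855) (0, 11.7198)]  |A|=121.1574
5. canonical 3-gon: [(13.413, 28.4311) (0, 29.7855) (0, 11.7198)]
6. shoelace: 121.1574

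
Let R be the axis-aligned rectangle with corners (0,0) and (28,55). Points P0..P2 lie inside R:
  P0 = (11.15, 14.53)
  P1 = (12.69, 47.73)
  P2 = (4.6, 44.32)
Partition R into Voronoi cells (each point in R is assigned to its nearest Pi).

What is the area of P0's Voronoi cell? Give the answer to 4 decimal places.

1. box [0,28]×[0,55]: [(0, 0) (28, 0) (28, 55) (0, 55)]
2. ⊥bis P0·P1 via (11.92,31.13): [(0, 31.6829) (0, 0) (28, 0) (28, 30.3841)]  |A|=868.9385
3. ⊥bis P0·P2 via (7.875,29.425): [(14.9833, 30.9879) (0, 27.6935) (0, 0) (28, 0) (28, 30.3841)]  |A|=839.0513
4. canonical 5-gon: [(14.9833, 30.9879) (0, 27.6935) (0, 0) (28, 0) (28, 30.3841)]
5. shoelace: 839.0513

Area of P0's cell: 839.0513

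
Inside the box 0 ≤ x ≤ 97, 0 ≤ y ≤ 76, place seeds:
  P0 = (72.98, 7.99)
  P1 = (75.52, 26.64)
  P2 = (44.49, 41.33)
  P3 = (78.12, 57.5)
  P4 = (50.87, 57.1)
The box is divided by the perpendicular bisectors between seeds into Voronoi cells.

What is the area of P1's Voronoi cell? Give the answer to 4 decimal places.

Area of P1's cell: 959.5853

1. box [0,97]×[0,76]: [(0, 0) (97, 0) (97, 76) (0, 76)]
2. ⊥bis P1·P0 via (74.25,17.315): [(0, 27.4273) (97, 14.2166) (97, 76) (0, 76)]  |A|=5352.2689
3. ⊥bis P1·P2 via (60.005,33.985): [(53.454, 20.1473) (97, 14.2166) (97, 76) (79.8954, 76)]  |A|=1822.8768
4. ⊥bis P1·P3 via (76.82,42.07): [(64.3307, 43.1222) (53.454, 20.1473) (97, 14.2166) (97, 40.3698)]  |A|=959.6901
5. ⊥bis P1·P4 via (63.195,41.87): [(64.7036, 43.0908) (64.075, 42.5821) (53.454, 20.1473) (97, 14.2166) (97, 40.3698)]  |A|=959.5853
6. canonical 5-gon: [(64.7036, 43.0908) (64.075, 42.5821) (53.454, 20.1473) (97, 14.2166) (97, 40.3698)]
7. shoelace: 959.5853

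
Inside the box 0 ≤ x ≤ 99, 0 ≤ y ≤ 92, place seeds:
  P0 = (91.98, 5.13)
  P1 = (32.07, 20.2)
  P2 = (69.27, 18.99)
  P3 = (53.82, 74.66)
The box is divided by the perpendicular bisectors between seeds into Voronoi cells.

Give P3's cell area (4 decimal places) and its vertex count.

Area of P3's cell: 3906.8355 (5 vertices)

1. box [0,99]×[0,92]: [(0, 0) (99, 0) (99, 92) (0, 92)]
2. ⊥bis P3·P0 via (72.9,39.895): [(0, 0) (0.2087, 0) (99, 54.2194) (99, 92) (0, 92)]  |A|=6429.7976
3. ⊥bis P3·P1 via (42.945,47.43): [(0, 64.5812) (68.2298, 37.3319) (99, 54.2194) (99, 92) (0, 92)]  |A|=4222.7209
4. ⊥bis P3·P2 via (61.545,46.825): [(0, 64.5812) (51.4647, 44.0274) (99, 57.2198) (99, 92) (0, 92)]  |A|=3906.8355
5. canonical 5-gon: [(0, 64.5812) (51.4647, 44.0274) (99, 57.2198) (99, 92) (0, 92)]
6. shoelace: 3906.8355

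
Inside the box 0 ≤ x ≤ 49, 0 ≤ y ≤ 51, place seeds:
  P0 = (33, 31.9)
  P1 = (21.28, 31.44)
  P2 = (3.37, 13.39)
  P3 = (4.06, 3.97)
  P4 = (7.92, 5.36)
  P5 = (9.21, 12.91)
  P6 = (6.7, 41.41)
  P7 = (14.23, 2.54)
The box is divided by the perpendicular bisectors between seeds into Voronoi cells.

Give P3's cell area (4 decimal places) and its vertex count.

1. box [0,49]×[0,51]: [(0, 0) (49, 0) (49, 51) (0, 51)]
2. ⊥bis P3·P0 via (18.53,17.935): [(0, 37.1351) (0, 0) (35.8391, 0)]  |A|=665.4434
3. ⊥bis P3·P1 via (12.67,17.705): [(28.0669, 8.0532) (0, 25.6474) (0, 0) (35.8391, 0)]  |A|=504.2312
4. ⊥bis P3·P2 via (3.715,8.68): [(28.0669, 8.0532) (24.6239, 10.2115) (0, 8.4079) (0, 0) (35.8391, 0)]  |A|=291.9797
5. ⊥bis P3·P4 via (5.99,4.665): [(4.5229, 8.7392) (0, 8.4079) (0, 0) (7.6699, 0)]  |A|=52.5281
6. ⊥bis P3·P5 via (6.635,8.44): [(4.5229, 8.7392) (0, 8.4079) (0, 0) (7.6699, 0)]  |A|=52.5281
7. ⊥bis P3·P6 via (5.38,22.69): [(4.5229, 8.7392) (0, 8.4079) (0, 0) (7.6699, 0)]  |A|=52.5281
8. ⊥bis P3·P7 via (9.145,3.255): [(4.5229, 8.7392) (0, 8.4079) (0, 0) (7.6699, 0)]  |A|=52.5281
9. canonical 4-gon: [(4.5229, 8.7392) (0, 8.4079) (0, 0) (7.6699, 0)]
10. shoelace: 52.5281

Area of P3's cell: 52.5281 (4 vertices)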